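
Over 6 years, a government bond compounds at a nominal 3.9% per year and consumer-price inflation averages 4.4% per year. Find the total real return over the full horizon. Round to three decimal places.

-2.839%

The annual real rate is (1+3.9%)/(1+4.4%) − 1 = -0.4789%.
Compounded over 6 years: (1 + -0.004789)^6 − 1 ≈ -0.02839.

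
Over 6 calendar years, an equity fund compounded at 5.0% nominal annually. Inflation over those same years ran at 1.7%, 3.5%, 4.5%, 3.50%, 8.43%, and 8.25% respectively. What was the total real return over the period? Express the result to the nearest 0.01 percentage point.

0.29%

Cumulative inflation factor: 1.017 × 1.035 × 1.045 × 1.0350 × 1.0843 × 1.0825 ≈ 1.33627.
Nominal growth factor: 1.34010. Real growth factor = 1.34010 / 1.33627 ≈ 1.00286.
Total real return ≈ 0.2860%.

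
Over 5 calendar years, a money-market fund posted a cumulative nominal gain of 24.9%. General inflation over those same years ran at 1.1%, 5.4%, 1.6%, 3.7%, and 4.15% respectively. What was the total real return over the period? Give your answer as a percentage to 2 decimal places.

6.82%

Cumulative inflation factor: 1.011 × 1.054 × 1.016 × 1.037 × 1.0415 ≈ 1.16929.
Nominal growth factor: 1.24900. Real growth factor = 1.24900 / 1.16929 ≈ 1.06817.
Total real return ≈ 6.8166%.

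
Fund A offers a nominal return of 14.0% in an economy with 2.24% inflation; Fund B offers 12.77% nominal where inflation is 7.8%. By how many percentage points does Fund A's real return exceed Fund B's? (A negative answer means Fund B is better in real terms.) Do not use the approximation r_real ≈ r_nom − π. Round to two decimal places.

Fund A real return: 1.140/1.0224 − 1 = 11.502%.
Fund B real return: 1.1277/1.078 − 1 = 4.610%.
Difference: 11.502 − 4.610 = 6.892 pp.

6.89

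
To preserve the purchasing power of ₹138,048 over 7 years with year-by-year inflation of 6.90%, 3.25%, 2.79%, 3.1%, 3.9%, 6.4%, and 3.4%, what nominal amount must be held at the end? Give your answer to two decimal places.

₹184,580.21

Cumulative price-level factor: 1.0690 × 1.0325 × 1.0279 × 1.031 × 1.039 × 1.064 × 1.034 ≈ 1.3370726679.
The nominal amount required is ₹138,048 scaled up by that factor.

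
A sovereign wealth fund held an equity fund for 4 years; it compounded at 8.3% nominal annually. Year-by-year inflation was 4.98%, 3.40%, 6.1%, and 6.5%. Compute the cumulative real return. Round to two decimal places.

12.16%

Cumulative inflation factor: 1.0498 × 1.0340 × 1.061 × 1.065 ≈ 1.22657.
Nominal growth factor: 1.37567. Real growth factor = 1.37567 / 1.22657 ≈ 1.12156.
Total real return ≈ 12.1558%.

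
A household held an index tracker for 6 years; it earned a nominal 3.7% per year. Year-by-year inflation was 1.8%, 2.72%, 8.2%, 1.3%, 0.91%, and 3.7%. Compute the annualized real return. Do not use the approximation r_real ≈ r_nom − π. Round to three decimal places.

0.605%

Cumulative inflation factor: 1.018 × 1.0272 × 1.082 × 1.013 × 1.0091 × 1.037 ≈ 1.19937.
Nominal growth factor: 1.24358. Real growth factor = 1.24358 / 1.19937 ≈ 1.03686.
Annualized: 1.03686^(1/6) − 1 ≈ 0.00605.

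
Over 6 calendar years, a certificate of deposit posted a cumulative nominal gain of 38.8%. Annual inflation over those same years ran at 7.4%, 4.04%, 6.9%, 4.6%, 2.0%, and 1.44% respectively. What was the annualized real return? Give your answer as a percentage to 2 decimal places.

Cumulative inflation factor: 1.074 × 1.0404 × 1.069 × 1.046 × 1.020 × 1.0144 ≈ 1.29278.
Nominal growth factor: 1.38800. Real growth factor = 1.38800 / 1.29278 ≈ 1.07366.
Annualized: 1.07366^(1/6) − 1 ≈ 0.01192.

1.19%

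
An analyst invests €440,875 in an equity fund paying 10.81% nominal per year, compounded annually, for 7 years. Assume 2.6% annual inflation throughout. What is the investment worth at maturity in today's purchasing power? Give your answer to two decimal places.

Nominal value at maturity: €440,875 × (1 + 10.81%)^7 ≈ €904,415.83.
Price-level factor over 7 years: (1 + 2.6%)^7 ≈ 1.1968274058.
The maturity value deflated by that factor is the answer in today's purchasing power.

€755,677.74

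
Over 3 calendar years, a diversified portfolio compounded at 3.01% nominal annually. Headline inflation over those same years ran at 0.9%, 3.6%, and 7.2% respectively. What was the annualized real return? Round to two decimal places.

-0.83%

Cumulative inflation factor: 1.009 × 1.036 × 1.072 ≈ 1.12059.
Nominal growth factor: 1.09305. Real growth factor = 1.09305 / 1.12059 ≈ 0.97542.
Annualized: 0.97542^(1/3) − 1 ≈ -0.00826.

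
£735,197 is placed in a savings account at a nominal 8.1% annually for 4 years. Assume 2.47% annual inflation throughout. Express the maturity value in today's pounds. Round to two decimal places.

Nominal value at maturity: £735,197 × (1 + 8.1%)^4 ≈ £1,003,937.10.
Price-level factor over 4 years: (1 + 2.47%)^4 ≈ 1.1025211891.
Dividing the nominal maturity value by the price-level factor gives the value in today's money.

£910,583.04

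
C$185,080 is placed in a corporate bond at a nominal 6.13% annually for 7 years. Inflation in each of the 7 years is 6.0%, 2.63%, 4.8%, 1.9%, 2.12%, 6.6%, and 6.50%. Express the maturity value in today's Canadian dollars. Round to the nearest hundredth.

Nominal value at maturity: C$185,080 × (1 + 6.13%)^7 ≈ C$280,689.81.
Price-level factor over 7 years: 1.060 × 1.0263 × 1.048 × 1.019 × 1.0212 × 1.066 × 1.0650 ≈ 1.3468935694.
Dividing the nominal maturity value by the price-level factor gives the value in today's money.

C$208,397.91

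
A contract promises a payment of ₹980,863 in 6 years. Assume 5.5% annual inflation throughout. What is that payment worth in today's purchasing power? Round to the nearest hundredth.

Price-level factor over 6 years: (1 + 5.5%)^6 ≈ 1.3788428068.
Purchasing power today: ₹980,863 divided by that factor.

₹711,366.80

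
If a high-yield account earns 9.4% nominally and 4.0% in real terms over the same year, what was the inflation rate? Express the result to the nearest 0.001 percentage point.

From (1+r_nom) = (1+r_real)(1+π), we get 1+π = (1 + 9.4%)/(1 + 4.0%) = 1.094/1.040 ≈ 1.05192.
So π ≈ 5.1923%.

5.192%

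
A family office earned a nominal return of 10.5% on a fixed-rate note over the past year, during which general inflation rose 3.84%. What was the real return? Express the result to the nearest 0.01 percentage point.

Real return via the Fisher equation: (1 + 10.5%)/(1 + 3.84%) − 1 = 1.105/1.0384 − 1 ≈ 0.06414.

6.41%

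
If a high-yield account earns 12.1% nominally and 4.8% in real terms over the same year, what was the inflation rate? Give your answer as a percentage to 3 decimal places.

From (1+r_nom) = (1+r_real)(1+π), we get 1+π = (1 + 12.1%)/(1 + 4.8%) = 1.121/1.048 ≈ 1.06966.
So π ≈ 6.9656%.

6.966%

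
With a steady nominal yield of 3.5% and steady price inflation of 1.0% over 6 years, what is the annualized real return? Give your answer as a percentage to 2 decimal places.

2.48%

With constant rates the annual real return is the same each year: (1+3.5%)/(1+1.0%) − 1 = 0.02475.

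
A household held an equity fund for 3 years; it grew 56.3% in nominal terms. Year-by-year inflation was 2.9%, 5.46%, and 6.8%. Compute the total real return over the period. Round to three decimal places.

Cumulative inflation factor: 1.029 × 1.0546 × 1.068 ≈ 1.15898.
Nominal growth factor: 1.56300. Real growth factor = 1.56300 / 1.15898 ≈ 1.34860.
Total real return ≈ 34.8604%.

34.860%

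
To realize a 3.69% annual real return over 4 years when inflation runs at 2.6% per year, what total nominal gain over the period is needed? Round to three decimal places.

28.096%

Required annual nominal rate: (1+3.69%)(1+2.6%) − 1 = 6.38594%.
Cumulative over 4 years: (1 + 0.0638594)^4 − 1 ≈ 0.28096.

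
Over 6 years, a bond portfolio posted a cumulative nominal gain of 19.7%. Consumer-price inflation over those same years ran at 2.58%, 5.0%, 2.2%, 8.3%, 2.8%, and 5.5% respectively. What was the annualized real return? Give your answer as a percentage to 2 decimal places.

Cumulative inflation factor: 1.0258 × 1.050 × 1.022 × 1.083 × 1.028 × 1.055 ≈ 1.29294.
Nominal growth factor: 1.19700. Real growth factor = 1.19700 / 1.29294 ≈ 0.92580.
Annualized: 0.92580^(1/6) − 1 ≈ -0.01277.

-1.28%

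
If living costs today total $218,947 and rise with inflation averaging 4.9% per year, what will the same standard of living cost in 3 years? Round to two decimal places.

Cumulative price-level factor: (1+4.9%)^3 = 1.154320649.
Multiplying $218,947 by the price-level factor gives the future nominal sum.

$252,735.04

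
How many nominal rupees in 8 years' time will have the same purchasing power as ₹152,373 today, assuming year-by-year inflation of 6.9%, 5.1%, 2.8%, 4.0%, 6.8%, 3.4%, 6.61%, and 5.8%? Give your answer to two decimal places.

Cumulative price-level factor: 1.069 × 1.051 × 1.028 × 1.040 × 1.068 × 1.034 × 1.0661 × 1.058 ≈ 1.4961746003.
Multiplying ₹152,373 by the price-level factor gives the future nominal sum.

₹227,976.61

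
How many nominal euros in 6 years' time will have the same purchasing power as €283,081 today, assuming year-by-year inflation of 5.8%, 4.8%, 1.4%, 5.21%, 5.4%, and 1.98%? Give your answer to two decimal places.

€359,921.89

Cumulative price-level factor: 1.058 × 1.048 × 1.014 × 1.0521 × 1.054 × 1.0198 ≈ 1.2714449010.
The nominal amount required is €283,081 scaled up by that factor.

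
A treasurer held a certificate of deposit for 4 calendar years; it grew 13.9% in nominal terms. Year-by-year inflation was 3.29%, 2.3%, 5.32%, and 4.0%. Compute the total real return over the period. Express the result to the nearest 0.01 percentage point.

Cumulative inflation factor: 1.0329 × 1.023 × 1.0532 × 1.040 ≈ 1.15739.
Nominal growth factor: 1.13900. Real growth factor = 1.13900 / 1.15739 ≈ 0.98411.
Total real return ≈ -1.5886%.

-1.59%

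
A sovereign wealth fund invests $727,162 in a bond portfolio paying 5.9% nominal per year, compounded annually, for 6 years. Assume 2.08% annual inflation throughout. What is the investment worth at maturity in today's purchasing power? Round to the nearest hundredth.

$906,489.90

Nominal value at maturity: $727,162 × (1 + 5.9%)^6 ≈ $1,025,668.31.
Price-level factor over 6 years: (1 + 2.08%)^6 ≈ 1.1314724093.
Dividing the nominal maturity value by the price-level factor gives the value in today's money.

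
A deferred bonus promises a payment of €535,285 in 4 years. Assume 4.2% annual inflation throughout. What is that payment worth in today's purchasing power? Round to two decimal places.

Price-level factor over 4 years: (1 + 4.2%)^4 ≈ 1.1788834637.
Purchasing power today: €535,285 divided by that factor.

€454,061.00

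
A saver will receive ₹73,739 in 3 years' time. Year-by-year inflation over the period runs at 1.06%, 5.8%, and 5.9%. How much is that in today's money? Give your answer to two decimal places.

Price-level factor over 3 years: 1.0106 × 1.058 × 1.059 = 1.1322984732.
Purchasing power today: ₹73,739 divided by that factor.

₹65,123.29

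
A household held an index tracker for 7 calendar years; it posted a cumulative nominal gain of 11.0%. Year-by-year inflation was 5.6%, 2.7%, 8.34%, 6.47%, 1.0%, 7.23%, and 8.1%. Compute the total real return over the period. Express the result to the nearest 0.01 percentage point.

Cumulative inflation factor: 1.056 × 1.027 × 1.0834 × 1.0647 × 1.010 × 1.0723 × 1.081 ≈ 1.46458.
Nominal growth factor: 1.11000. Real growth factor = 1.11000 / 1.46458 ≈ 0.75790.
Total real return ≈ -24.2105%.

-24.21%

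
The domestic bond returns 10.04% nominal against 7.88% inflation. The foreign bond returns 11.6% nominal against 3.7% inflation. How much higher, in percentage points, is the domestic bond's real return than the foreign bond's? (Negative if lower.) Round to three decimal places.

-5.616

The domestic bond real return: 1.1004/1.0788 − 1 = 2.0022%.
The foreign bond real return: 1.116/1.037 − 1 = 7.6181%.
Difference: 2.0022 − 7.6181 = -5.6159 pp.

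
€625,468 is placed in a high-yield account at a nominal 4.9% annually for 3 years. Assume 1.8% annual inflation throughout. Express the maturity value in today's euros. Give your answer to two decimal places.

€684,365.69

Nominal value at maturity: €625,468 × (1 + 4.9%)^3 ≈ €721,990.63.
Price-level factor over 3 years: (1 + 1.8%)^3 = 1.054977832.
The maturity value deflated by that factor is the answer in today's purchasing power.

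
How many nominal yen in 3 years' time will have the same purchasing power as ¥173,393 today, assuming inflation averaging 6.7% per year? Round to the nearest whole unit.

Cumulative price-level factor: (1+6.7%)^3 = 1.214767763.
The nominal amount required is ¥173,393 scaled up by that factor.

¥210,632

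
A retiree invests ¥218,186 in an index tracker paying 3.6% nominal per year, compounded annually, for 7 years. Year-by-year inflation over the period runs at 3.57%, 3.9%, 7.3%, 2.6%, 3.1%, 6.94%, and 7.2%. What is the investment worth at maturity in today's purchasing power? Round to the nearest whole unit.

Nominal value at maturity: ¥218,186 × (1 + 3.6%)^7 ≈ ¥279,476.
Price-level factor over 7 years: 1.0357 × 1.039 × 1.073 × 1.026 × 1.031 × 1.0694 × 1.072 ≈ 1.4002005276.
The maturity value deflated by that factor is the answer in today's purchasing power.

¥199,597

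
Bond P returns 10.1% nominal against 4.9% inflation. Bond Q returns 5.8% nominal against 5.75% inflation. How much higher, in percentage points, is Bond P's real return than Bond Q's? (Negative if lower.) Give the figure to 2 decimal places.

4.91

Bond P real return: 1.101/1.049 − 1 = 4.957%.
Bond Q real return: 1.058/1.0575 − 1 = 0.047%.
Difference: 4.957 − 0.047 = 4.910 pp.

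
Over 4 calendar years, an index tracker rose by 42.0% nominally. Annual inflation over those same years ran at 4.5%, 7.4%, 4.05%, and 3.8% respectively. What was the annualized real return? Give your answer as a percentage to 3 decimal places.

Cumulative inflation factor: 1.045 × 1.074 × 1.0405 × 1.038 ≈ 1.21216.
Nominal growth factor: 1.42000. Real growth factor = 1.42000 / 1.21216 ≈ 1.17146.
Annualized: 1.17146^(1/4) − 1 ≈ 0.04036.

4.036%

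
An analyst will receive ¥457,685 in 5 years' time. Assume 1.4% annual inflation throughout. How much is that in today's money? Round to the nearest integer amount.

¥426,950

Price-level factor over 5 years: (1 + 1.4%)^5 ≈ 1.0719876326.
Purchasing power today: ¥457,685 divided by that factor.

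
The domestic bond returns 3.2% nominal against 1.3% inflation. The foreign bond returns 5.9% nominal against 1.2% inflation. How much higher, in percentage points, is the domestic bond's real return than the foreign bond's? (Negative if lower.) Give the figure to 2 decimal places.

-2.77

The domestic bond real return: 1.032/1.013 − 1 = 1.876%.
The foreign bond real return: 1.059/1.012 − 1 = 4.644%.
Difference: 1.876 − 4.644 = -2.768 pp.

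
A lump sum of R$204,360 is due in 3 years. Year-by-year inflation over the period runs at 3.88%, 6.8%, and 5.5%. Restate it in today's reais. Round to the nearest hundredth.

Price-level factor over 3 years: 1.0388 × 1.068 × 1.055 = 1.170457512.
Purchasing power today: R$204,360 divided by that factor.

R$174,598.39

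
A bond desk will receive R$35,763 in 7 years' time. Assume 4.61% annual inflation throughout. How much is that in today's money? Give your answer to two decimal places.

R$26,086.84

Price-level factor over 7 years: (1 + 4.61%)^7 ≈ 1.3709209545.
Purchasing power today: R$35,763 divided by that factor.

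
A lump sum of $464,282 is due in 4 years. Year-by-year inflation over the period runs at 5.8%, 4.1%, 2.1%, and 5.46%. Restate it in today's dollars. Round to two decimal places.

$391,500.16

Price-level factor over 4 years: 1.058 × 1.041 × 1.021 × 1.0546 ≈ 1.1859050168.
Purchasing power today: $464,282 divided by that factor.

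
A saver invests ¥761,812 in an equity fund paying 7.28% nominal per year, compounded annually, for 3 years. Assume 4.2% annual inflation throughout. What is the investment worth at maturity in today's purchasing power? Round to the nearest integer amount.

Nominal value at maturity: ¥761,812 × (1 + 7.28%)^3 ≈ ¥940,598.
Price-level factor over 3 years: (1 + 4.2%)^3 = 1.131366088.
Dividing the nominal maturity value by the price-level factor gives the value in today's money.

¥831,383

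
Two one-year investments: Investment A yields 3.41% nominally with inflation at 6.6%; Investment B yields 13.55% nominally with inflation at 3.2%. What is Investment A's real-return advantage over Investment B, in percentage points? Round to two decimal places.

-13.02

Investment A real return: 1.0341/1.066 − 1 = -2.992%.
Investment B real return: 1.1355/1.032 − 1 = 10.029%.
Difference: -2.992 − 10.029 = -13.021 pp.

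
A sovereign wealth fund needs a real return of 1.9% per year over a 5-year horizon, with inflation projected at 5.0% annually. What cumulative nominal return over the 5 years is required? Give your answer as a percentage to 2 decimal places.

Required annual nominal rate: (1+1.9%)(1+5.0%) − 1 = 6.995%.
Cumulative over 5 years: (1 + 0.06995)^5 − 1 ≈ 0.40222.

40.22%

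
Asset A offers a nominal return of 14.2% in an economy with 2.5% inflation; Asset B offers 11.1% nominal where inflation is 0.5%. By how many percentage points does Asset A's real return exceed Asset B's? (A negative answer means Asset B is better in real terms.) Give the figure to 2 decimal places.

Asset A real return: 1.142/1.025 − 1 = 11.415%.
Asset B real return: 1.111/1.005 − 1 = 10.547%.
Difference: 11.415 − 10.547 = 0.868 pp.

0.87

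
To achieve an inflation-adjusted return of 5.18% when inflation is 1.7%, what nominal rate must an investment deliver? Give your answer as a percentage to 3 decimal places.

6.968%

By the Fisher equation, 1 + r_nom = (1 + 5.18%)(1 + 1.7%) = 1.0518 × 1.017 = 1.0696806.
So r_nom = 6.96806%.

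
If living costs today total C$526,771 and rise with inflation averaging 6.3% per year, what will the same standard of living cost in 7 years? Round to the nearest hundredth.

C$807,894.61

Cumulative price-level factor: (1+6.3%)^7 ≈ 1.5336732814.
The nominal amount required is C$526,771 scaled up by that factor.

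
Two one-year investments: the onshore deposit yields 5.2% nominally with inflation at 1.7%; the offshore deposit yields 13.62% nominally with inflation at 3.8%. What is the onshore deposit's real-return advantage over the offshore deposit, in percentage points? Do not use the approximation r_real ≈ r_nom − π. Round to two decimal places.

-6.02

The onshore deposit real return: 1.052/1.017 − 1 = 3.441%.
The offshore deposit real return: 1.1362/1.038 − 1 = 9.461%.
Difference: 3.441 − 9.461 = -6.020 pp.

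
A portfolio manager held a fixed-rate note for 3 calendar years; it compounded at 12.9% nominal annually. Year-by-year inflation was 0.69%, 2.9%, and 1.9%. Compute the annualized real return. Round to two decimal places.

Cumulative inflation factor: 1.0069 × 1.029 × 1.019 ≈ 1.05579.
Nominal growth factor: 1.43907. Real growth factor = 1.43907 / 1.05579 ≈ 1.36303.
Annualized: 1.36303^(1/3) − 1 ≈ 0.10875.

10.88%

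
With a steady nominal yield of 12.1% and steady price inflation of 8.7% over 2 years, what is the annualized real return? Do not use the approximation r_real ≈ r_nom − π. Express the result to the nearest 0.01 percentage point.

With constant rates the annual real return is the same each year: (1+12.1%)/(1+8.7%) − 1 = 0.03128.

3.13%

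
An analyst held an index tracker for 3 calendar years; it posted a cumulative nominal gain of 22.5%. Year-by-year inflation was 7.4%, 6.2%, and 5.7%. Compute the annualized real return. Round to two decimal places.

Cumulative inflation factor: 1.074 × 1.062 × 1.057 ≈ 1.20560.
Nominal growth factor: 1.22500. Real growth factor = 1.22500 / 1.20560 ≈ 1.01609.
Annualized: 1.01609^(1/3) − 1 ≈ 0.00533.

0.53%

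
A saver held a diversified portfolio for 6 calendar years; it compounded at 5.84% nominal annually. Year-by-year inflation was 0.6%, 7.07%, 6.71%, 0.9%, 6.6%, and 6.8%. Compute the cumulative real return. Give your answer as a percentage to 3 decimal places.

6.465%

Cumulative inflation factor: 1.006 × 1.0707 × 1.0671 × 1.009 × 1.066 × 1.068 ≈ 1.32035.
Nominal growth factor: 1.40572. Real growth factor = 1.40572 / 1.32035 ≈ 1.06465.
Total real return ≈ 6.4654%.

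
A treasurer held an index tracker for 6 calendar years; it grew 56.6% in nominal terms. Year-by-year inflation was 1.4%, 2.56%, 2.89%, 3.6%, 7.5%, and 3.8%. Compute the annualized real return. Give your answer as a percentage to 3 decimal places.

4.009%

Cumulative inflation factor: 1.014 × 1.0256 × 1.0289 × 1.036 × 1.075 × 1.038 ≈ 1.23696.
Nominal growth factor: 1.56600. Real growth factor = 1.56600 / 1.23696 ≈ 1.26601.
Annualized: 1.26601^(1/6) − 1 ≈ 0.04009.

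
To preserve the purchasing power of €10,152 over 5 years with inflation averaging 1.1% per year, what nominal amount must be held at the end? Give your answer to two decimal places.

€10,722.78

Cumulative price-level factor: (1+1.1%)^5 ≈ 1.0562233834.
The nominal amount required is €10,152 scaled up by that factor.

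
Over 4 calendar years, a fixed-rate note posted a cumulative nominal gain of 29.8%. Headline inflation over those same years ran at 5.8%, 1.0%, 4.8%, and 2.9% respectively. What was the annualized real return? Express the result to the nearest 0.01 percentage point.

3.02%

Cumulative inflation factor: 1.058 × 1.010 × 1.048 × 1.029 ≈ 1.15235.
Nominal growth factor: 1.29800. Real growth factor = 1.29800 / 1.15235 ≈ 1.12640.
Annualized: 1.12640^(1/4) − 1 ≈ 0.03020.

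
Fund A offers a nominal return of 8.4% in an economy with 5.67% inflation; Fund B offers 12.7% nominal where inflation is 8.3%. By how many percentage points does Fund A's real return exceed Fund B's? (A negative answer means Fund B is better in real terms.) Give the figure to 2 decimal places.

-1.48

Fund A real return: 1.084/1.0567 − 1 = 2.584%.
Fund B real return: 1.127/1.083 − 1 = 4.063%.
Difference: 2.584 − 4.063 = -1.479 pp.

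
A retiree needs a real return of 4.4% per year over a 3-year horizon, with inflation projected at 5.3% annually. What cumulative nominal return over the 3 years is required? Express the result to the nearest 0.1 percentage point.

Required annual nominal rate: (1+4.4%)(1+5.3%) − 1 = 9.9332%.
Cumulative over 3 years: (1 + 0.099332)^3 − 1 ≈ 0.32858.

32.9%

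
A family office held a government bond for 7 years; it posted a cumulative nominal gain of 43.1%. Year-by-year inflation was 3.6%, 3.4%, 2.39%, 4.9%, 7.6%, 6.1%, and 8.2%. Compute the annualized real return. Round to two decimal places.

0.10%

Cumulative inflation factor: 1.036 × 1.034 × 1.0239 × 1.049 × 1.076 × 1.061 × 1.082 ≈ 1.42124.
Nominal growth factor: 1.43100. Real growth factor = 1.43100 / 1.42124 ≈ 1.00687.
Annualized: 1.00687^(1/7) − 1 ≈ 0.00098.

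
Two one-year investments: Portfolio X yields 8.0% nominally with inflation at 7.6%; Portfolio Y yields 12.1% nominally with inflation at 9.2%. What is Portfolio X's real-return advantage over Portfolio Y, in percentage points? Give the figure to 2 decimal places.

Portfolio X real return: 1.080/1.076 − 1 = 0.372%.
Portfolio Y real return: 1.121/1.092 − 1 = 2.656%.
Difference: 0.372 − 2.656 = -2.284 pp.

-2.28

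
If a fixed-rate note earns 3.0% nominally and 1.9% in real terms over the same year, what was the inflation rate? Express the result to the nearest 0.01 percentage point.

From (1+r_nom) = (1+r_real)(1+π), we get 1+π = (1 + 3.0%)/(1 + 1.9%) = 1.030/1.019 ≈ 1.01079.
So π ≈ 1.0795%.

1.08%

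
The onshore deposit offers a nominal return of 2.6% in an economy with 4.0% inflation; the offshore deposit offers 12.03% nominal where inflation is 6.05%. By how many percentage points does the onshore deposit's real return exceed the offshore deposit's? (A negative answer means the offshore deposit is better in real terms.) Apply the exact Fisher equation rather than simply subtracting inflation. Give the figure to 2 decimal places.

The onshore deposit real return: 1.026/1.040 − 1 = -1.346%.
The offshore deposit real return: 1.1203/1.0605 − 1 = 5.639%.
Difference: -1.346 − 5.639 = -6.985 pp.

-6.99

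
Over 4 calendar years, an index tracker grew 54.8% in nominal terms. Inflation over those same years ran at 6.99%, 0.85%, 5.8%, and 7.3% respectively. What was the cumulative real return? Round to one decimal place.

Cumulative inflation factor: 1.0699 × 1.0085 × 1.058 × 1.073 ≈ 1.22491.
Nominal growth factor: 1.54800. Real growth factor = 1.54800 / 1.22491 ≈ 1.26377.
Total real return ≈ 26.3765%.

26.4%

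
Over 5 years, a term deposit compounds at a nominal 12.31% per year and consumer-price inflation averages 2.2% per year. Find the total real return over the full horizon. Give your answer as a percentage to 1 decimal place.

60.3%

The annual real rate is (1+12.31%)/(1+2.2%) − 1 = 9.8924%.
Compounded over 5 years: (1 + 0.098924)^5 − 1 ≈ 0.60265.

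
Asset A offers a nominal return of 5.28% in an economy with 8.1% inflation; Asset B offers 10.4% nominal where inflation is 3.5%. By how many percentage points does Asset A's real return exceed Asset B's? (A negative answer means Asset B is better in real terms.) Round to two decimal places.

Asset A real return: 1.0528/1.081 − 1 = -2.609%.
Asset B real return: 1.104/1.035 − 1 = 6.667%.
Difference: -2.609 − 6.667 = -9.276 pp.

-9.28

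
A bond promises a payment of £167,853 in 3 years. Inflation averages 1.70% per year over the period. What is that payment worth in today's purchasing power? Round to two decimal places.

Price-level factor over 3 years: (1 + 1.70%)^3 = 1.051871913.
Purchasing power today: £167,853 divided by that factor.

£159,575.51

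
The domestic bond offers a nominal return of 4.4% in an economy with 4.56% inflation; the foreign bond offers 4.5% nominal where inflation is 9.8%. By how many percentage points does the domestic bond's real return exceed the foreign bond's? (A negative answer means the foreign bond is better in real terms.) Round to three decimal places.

The domestic bond real return: 1.044/1.0456 − 1 = -0.1530%.
The foreign bond real return: 1.045/1.098 − 1 = -4.8270%.
Difference: -0.1530 − (-4.8270) = 4.6740 pp.

4.674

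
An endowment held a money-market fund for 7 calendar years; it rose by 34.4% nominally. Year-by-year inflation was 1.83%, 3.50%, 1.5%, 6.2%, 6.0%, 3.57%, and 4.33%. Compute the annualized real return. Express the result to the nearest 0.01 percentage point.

Cumulative inflation factor: 1.0183 × 1.0350 × 1.015 × 1.062 × 1.060 × 1.0357 × 1.0433 ≈ 1.30123.
Nominal growth factor: 1.34400. Real growth factor = 1.34400 / 1.30123 ≈ 1.03287.
Annualized: 1.03287^(1/7) − 1 ≈ 0.00463.

0.46%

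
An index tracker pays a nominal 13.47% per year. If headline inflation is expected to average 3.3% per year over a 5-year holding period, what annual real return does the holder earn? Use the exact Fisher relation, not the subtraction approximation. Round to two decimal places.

9.85%

With constant rates the annual real return is the same each year: (1+13.47%)/(1+3.3%) − 1 = 0.09845.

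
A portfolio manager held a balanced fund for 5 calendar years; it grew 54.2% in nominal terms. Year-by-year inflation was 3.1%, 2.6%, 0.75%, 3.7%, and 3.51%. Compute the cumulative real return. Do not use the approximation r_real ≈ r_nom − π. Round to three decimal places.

Cumulative inflation factor: 1.031 × 1.026 × 1.0075 × 1.037 × 1.0351 ≈ 1.14396.
Nominal growth factor: 1.54200. Real growth factor = 1.54200 / 1.14396 ≈ 1.34795.
Total real return ≈ 34.7945%.

34.795%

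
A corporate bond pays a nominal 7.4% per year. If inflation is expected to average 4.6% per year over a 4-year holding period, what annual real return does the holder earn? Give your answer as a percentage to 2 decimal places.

2.68%

With constant rates the annual real return is the same each year: (1+7.4%)/(1+4.6%) − 1 = 0.02677.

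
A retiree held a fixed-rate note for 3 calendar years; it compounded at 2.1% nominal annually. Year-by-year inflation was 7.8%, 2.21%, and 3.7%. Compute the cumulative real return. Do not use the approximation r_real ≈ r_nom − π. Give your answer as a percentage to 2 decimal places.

Cumulative inflation factor: 1.078 × 1.0221 × 1.037 ≈ 1.14259.
Nominal growth factor: 1.06433. Real growth factor = 1.06433 / 1.14259 ≈ 0.93151.
Total real return ≈ -6.8493%.

-6.85%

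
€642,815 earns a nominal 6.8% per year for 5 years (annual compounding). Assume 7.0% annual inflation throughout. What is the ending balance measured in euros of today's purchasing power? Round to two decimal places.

Nominal value at maturity: €642,815 × (1 + 6.8%)^5 ≈ €893,186.74.
Price-level factor over 5 years: (1 + 7.0%)^5 = 1.4025517307.
Dividing the nominal maturity value by the price-level factor gives the value in today's money.

€636,829.80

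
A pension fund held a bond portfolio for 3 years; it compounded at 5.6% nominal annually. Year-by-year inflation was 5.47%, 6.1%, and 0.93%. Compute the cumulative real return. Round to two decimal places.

Cumulative inflation factor: 1.0547 × 1.061 × 1.0093 ≈ 1.12944.
Nominal growth factor: 1.17758. Real growth factor = 1.17758 / 1.12944 ≈ 1.04262.
Total real return ≈ 4.2623%.

4.26%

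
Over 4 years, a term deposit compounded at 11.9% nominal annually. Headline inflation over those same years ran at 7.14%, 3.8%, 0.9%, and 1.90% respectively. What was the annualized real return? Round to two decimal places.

8.21%

Cumulative inflation factor: 1.0714 × 1.038 × 1.009 × 1.0190 ≈ 1.14344.
Nominal growth factor: 1.56791. Real growth factor = 1.56791 / 1.14344 ≈ 1.37122.
Annualized: 1.37122^(1/4) − 1 ≈ 0.08212.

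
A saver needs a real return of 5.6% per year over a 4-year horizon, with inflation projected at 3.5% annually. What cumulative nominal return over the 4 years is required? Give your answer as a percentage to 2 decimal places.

42.70%

Required annual nominal rate: (1+5.6%)(1+3.5%) − 1 = 9.296%.
Cumulative over 4 years: (1 + 0.09296)^4 − 1 ≈ 0.42698.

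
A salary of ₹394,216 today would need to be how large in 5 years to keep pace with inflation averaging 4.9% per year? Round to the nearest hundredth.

₹500,739.31

Cumulative price-level factor: (1+4.9%)^5 ≈ 1.2702155965.
Multiplying ₹394,216 by the price-level factor gives the future nominal sum.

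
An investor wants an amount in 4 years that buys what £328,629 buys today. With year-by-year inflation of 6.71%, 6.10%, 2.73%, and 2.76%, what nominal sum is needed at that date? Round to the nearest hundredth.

£392,778.56

Cumulative price-level factor: 1.0671 × 1.0610 × 1.0273 × 1.0276 ≈ 1.1952035860.
The nominal amount required is £328,629 scaled up by that factor.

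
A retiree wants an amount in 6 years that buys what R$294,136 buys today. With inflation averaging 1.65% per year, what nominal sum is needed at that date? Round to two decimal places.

R$324,483.40

Cumulative price-level factor: (1+1.65%)^6 ≈ 1.1031747117.
Multiplying R$294,136 by the price-level factor gives the future nominal sum.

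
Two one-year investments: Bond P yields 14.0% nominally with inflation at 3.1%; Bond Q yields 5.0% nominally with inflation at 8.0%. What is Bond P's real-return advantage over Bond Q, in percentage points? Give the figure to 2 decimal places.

13.35

Bond P real return: 1.140/1.031 − 1 = 10.572%.
Bond Q real return: 1.050/1.080 − 1 = -2.778%.
Difference: 10.572 − (-2.778) = 13.350 pp.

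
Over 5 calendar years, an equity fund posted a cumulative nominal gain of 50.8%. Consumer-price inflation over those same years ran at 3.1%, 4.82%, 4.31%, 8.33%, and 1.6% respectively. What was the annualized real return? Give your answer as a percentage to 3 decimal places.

Cumulative inflation factor: 1.031 × 1.0482 × 1.0431 × 1.0833 × 1.016 ≈ 1.24071.
Nominal growth factor: 1.50800. Real growth factor = 1.50800 / 1.24071 ≈ 1.21543.
Annualized: 1.21543^(1/5) − 1 ≈ 0.03979.

3.979%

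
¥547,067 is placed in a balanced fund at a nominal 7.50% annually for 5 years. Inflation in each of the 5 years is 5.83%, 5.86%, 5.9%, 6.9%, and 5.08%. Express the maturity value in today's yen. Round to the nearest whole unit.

Nominal value at maturity: ¥547,067 × (1 + 7.50%)^5 ≈ ¥785,385.
Price-level factor over 5 years: 1.0583 × 1.0586 × 1.059 × 1.069 × 1.0508 ≈ 1.3327061910.
Dividing the nominal maturity value by the price-level factor gives the value in today's money.

¥589,316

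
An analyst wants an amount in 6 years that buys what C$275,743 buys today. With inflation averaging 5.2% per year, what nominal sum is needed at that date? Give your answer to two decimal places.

C$373,765.26

Cumulative price-level factor: (1+5.2%)^6 ≈ 1.3554841352.
Multiplying C$275,743 by the price-level factor gives the future nominal sum.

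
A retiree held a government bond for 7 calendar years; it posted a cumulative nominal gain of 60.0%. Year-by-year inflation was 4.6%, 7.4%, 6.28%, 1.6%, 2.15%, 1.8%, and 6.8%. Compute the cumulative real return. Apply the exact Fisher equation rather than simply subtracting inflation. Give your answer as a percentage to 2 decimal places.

Cumulative inflation factor: 1.046 × 1.074 × 1.0628 × 1.016 × 1.0215 × 1.018 × 1.068 ≈ 1.34722.
Nominal growth factor: 1.60000. Real growth factor = 1.60000 / 1.34722 ≈ 1.18763.
Total real return ≈ 18.7631%.

18.76%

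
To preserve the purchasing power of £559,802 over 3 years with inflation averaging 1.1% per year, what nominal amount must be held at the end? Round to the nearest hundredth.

Cumulative price-level factor: (1+1.1%)^3 = 1.033364331.
The nominal amount required is £559,802 scaled up by that factor.

£578,479.42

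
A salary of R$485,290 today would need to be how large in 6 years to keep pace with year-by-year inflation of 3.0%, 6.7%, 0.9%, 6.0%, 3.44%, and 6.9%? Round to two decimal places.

R$630,763.04

Cumulative price-level factor: 1.030 × 1.067 × 1.009 × 1.060 × 1.0344 × 1.069 ≈ 1.2997651634.
Multiplying R$485,290 by the price-level factor gives the future nominal sum.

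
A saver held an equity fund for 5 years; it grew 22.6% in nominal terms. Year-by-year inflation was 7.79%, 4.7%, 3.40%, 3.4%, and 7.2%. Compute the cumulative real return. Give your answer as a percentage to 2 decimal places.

-5.22%

Cumulative inflation factor: 1.0779 × 1.047 × 1.0340 × 1.034 × 1.072 ≈ 1.29348.
Nominal growth factor: 1.22600. Real growth factor = 1.22600 / 1.29348 ≈ 0.94783.
Total real return ≈ -5.2172%.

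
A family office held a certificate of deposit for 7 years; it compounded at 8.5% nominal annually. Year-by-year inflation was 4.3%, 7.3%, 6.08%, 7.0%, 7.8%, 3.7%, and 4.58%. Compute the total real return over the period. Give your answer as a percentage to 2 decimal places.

19.20%

Cumulative inflation factor: 1.043 × 1.073 × 1.0608 × 1.070 × 1.078 × 1.037 × 1.0458 ≈ 1.48507.
Nominal growth factor: 1.77014. Real growth factor = 1.77014 / 1.48507 ≈ 1.19196.
Total real return ≈ 19.1957%.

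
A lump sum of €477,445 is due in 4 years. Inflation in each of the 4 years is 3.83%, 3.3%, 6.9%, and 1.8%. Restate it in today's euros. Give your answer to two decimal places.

€409,048.39

Price-level factor over 4 years: 1.0383 × 1.033 × 1.069 × 1.018 ≈ 1.1672090837.
Purchasing power today: €477,445 divided by that factor.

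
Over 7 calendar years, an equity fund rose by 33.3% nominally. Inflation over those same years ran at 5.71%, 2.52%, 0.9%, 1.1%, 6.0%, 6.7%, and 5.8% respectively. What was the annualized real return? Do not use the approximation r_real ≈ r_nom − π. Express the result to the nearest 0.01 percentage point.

Cumulative inflation factor: 1.0571 × 1.0252 × 1.009 × 1.011 × 1.060 × 1.067 × 1.058 ≈ 1.32289.
Nominal growth factor: 1.33300. Real growth factor = 1.33300 / 1.32289 ≈ 1.00764.
Annualized: 1.00764^(1/7) − 1 ≈ 0.00109.

0.11%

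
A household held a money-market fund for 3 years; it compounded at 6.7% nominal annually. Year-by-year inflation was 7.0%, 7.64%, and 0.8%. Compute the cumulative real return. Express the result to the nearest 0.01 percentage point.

Cumulative inflation factor: 1.070 × 1.0764 × 1.008 ≈ 1.16096.
Nominal growth factor: 1.21477. Real growth factor = 1.21477 / 1.16096 ≈ 1.04635.
Total real return ≈ 4.6346%.

4.63%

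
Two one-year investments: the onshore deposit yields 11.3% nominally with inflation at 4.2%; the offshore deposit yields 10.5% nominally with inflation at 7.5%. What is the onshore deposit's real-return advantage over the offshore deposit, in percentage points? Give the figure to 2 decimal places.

The onshore deposit real return: 1.113/1.042 − 1 = 6.814%.
The offshore deposit real return: 1.105/1.075 − 1 = 2.791%.
Difference: 6.814 − 2.791 = 4.023 pp.

4.02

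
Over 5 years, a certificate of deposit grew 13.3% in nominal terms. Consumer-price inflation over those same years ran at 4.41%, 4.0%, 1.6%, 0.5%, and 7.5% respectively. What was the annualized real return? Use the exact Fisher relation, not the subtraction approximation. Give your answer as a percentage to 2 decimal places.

-1.01%

Cumulative inflation factor: 1.0441 × 1.040 × 1.016 × 1.005 × 1.075 ≈ 1.19191.
Nominal growth factor: 1.13300. Real growth factor = 1.13300 / 1.19191 ≈ 0.95057.
Annualized: 0.95057^(1/5) − 1 ≈ -0.01009.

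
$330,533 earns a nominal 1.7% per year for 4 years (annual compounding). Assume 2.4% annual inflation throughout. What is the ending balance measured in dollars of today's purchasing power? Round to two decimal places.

$321,587.24

Nominal value at maturity: $330,533 × (1 + 1.7%)^4 ≈ $353,588.91.
Price-level factor over 4 years: (1 + 2.4%)^4 ≈ 1.0995116278.
Dividing the nominal maturity value by the price-level factor gives the value in today's money.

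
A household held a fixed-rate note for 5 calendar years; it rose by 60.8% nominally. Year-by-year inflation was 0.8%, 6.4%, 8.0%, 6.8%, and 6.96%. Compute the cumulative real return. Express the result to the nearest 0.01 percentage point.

Cumulative inflation factor: 1.008 × 1.064 × 1.080 × 1.068 × 1.0696 ≈ 1.32318.
Nominal growth factor: 1.60800. Real growth factor = 1.60800 / 1.32318 ≈ 1.21526.
Total real return ≈ 21.5255%.

21.53%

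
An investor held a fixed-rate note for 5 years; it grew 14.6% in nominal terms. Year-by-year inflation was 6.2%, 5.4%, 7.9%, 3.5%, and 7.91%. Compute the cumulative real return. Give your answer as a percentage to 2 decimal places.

Cumulative inflation factor: 1.062 × 1.054 × 1.079 × 1.035 × 1.0791 ≈ 1.34893.
Nominal growth factor: 1.14600. Real growth factor = 1.14600 / 1.34893 ≈ 0.84956.
Total real return ≈ -15.0436%.

-15.04%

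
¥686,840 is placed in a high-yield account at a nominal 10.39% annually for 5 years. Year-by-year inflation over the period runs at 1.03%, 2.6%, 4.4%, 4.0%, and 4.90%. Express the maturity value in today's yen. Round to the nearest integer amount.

¥953,668

Nominal value at maturity: ¥686,840 × (1 + 10.39%)^5 ≈ ¥1,125,911.
Price-level factor over 5 years: 1.0103 × 1.026 × 1.044 × 1.040 × 1.0490 ≈ 1.1806115834.
The maturity value deflated by that factor is the answer in today's purchasing power.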